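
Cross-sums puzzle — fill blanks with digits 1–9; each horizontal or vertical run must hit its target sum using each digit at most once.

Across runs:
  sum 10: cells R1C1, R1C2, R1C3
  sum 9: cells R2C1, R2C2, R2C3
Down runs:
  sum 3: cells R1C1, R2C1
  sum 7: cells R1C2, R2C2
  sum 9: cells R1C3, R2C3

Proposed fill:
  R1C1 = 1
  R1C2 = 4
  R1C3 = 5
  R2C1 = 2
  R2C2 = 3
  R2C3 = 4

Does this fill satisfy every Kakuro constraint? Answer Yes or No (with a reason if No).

Across: 1+4+5=10; 2+3+4=9. Down: 1+2=3; 4+3=7; 5+4=9. No digit repeats within any run.

Yes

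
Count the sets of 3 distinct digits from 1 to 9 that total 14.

8

3 distinct digits from 1–9 sum between 6 and 24.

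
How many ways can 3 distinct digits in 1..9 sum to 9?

3

3 distinct digits from 1–9 sum between 6 and 24.
Enumerating: {1,2,6}, {1,3,5}, {2,3,4}.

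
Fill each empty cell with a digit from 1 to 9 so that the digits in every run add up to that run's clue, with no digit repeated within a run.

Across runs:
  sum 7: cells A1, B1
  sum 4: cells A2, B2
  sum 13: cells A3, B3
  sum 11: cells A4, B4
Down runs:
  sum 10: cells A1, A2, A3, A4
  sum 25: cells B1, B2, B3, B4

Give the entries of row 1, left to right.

2 5

4 in 2 cells must be {1,3}; 10 in 4 cells must be {1,2,3,4}.
Only 4 fits A3 under both its across sum 13 and down sum 10.
B3 = 13 − 4 = 9 completes the 13 across.
Nothing is forced directly, so branch on B2, whose candidates are 1 or 3. If B2 = 1: then B1 would have to be in {1,2,3,4,5,6} for the 7 across but in {7,8} for the 25 down — contradiction. So B2 = 3.
A2 = 4 − 3 = 1 completes the 4 across.
No cell is forced outright now. A1 can only be 2 or 3 (the digits allowed by both its 7 across and its 10 down). If A1 = 3: then B1 would have to be in {4} for the 7 across but in {5,6,7,8} for the 25 down — contradiction. So A1 = 2.
B1 = 7 − 2 = 5 completes the 7 across.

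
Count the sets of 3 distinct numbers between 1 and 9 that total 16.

3 distinct digits from 1–9 sum between 6 and 24.

8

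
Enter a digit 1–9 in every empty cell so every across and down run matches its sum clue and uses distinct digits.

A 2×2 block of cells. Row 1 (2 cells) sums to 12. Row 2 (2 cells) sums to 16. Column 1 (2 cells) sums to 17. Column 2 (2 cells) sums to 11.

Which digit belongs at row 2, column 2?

16 in 2 cells must be {7,9}; 17 in 2 cells must be {8,9}.
The 16 across and the 17 down share only 9, so (2,1) = 9.
(2,2) = 16 − 9 = 7 completes the 16 across.
(1,1) = 17 − 9 = 8 completes the 17 down.
(1,2) = 12 − 8 = 4 completes the 12 across.

7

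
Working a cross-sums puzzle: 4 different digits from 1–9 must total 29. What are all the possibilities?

{5,7,8,9}

4 distinct digits from 1–9 sum between 10 and 30.
Only one set works: {5,7,8,9}.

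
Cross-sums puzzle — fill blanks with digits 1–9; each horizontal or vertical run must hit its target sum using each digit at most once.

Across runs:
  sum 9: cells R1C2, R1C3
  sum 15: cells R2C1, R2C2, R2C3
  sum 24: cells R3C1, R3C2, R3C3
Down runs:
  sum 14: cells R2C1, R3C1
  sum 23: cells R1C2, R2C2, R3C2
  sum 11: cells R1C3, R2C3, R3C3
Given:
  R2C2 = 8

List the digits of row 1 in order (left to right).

6 3

24 in 3 cells must be {7,8,9}; 23 in 3 cells must be {6,8,9}.
R1C2 = 6: the only remaining digit allowed by both the 9 across and the 23 down.
R1C3 = 9 − 6 = 3 completes the 9 across.
R3C2 = 23 − 14 = 9 completes the 23 down.
R3C3 = 7: the only remaining digit allowed by both the 24 across and the 11 down.
R2C3 = 11 − 10 = 1 completes the 11 down.
R3C1 = 24 − 16 = 8 completes the 24 across.
R2C1 = 15 − 9 = 6 completes the 15 across.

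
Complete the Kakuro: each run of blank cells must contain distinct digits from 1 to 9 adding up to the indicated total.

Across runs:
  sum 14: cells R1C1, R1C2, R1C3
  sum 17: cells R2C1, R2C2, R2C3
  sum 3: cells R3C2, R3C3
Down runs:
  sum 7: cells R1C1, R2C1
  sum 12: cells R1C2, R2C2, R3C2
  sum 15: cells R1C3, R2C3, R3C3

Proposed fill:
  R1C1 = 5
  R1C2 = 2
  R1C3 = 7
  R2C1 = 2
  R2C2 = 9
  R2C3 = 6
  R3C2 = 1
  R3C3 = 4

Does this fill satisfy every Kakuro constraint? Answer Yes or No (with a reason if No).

No — the down run R1C3–R3C3 sums to 17, not 15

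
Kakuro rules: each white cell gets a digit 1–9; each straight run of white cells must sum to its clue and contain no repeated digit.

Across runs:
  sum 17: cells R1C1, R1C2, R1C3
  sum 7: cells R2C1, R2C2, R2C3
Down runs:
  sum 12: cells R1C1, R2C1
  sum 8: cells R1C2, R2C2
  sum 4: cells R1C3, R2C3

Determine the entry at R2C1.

7 in 3 cells must be {1,2,4}; 4 in 2 cells must be {1,3}.
The 7 across and the 12 down share only 4, so R2C1 = 4.
Given what's placed, R2C3 must be 1 to fit the 7 across and 4 down.
R1C1 = 12 − 4 = 8 completes the 12 down.
R1C3 = 4 − 1 = 3 completes the 4 down.
R2C2 = 7 − 5 = 2 completes the 7 across.
R1C2 = 17 − 11 = 6 completes the 17 across.

4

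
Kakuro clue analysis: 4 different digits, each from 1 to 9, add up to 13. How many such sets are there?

3

4 distinct digits from 1–9 sum between 10 and 30.
Enumerating: {1,2,3,7}, {1,2,4,6}, {1,3,4,5}.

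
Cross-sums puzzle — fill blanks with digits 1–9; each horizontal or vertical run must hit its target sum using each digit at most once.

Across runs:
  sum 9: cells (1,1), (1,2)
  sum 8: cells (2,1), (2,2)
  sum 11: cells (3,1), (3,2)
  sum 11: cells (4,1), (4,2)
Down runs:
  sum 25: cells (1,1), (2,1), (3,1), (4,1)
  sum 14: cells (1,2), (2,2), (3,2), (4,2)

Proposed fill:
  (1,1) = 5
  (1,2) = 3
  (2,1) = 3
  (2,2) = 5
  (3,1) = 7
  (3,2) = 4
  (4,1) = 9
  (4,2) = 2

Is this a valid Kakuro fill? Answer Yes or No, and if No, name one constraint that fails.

No — the across run (1,1)–(1,2) sums to 8, not 9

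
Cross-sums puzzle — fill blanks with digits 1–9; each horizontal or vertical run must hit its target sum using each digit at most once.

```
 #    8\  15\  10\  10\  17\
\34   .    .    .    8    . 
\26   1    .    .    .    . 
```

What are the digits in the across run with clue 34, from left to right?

34 in 5 cells must be {4,6,7,8,9}; 17 in 2 cells must be {8,9}.
R1C1 = 8 − 1 = 7 completes the 8 down.
Given what's placed, R1C5 must be 9 to fit the 34 across and 17 down.
R2C4 = 10 − 8 = 2 completes the 10 down.
R2C5 = 17 − 9 = 8 completes the 17 down.
R1C2 = 6: the only remaining digit allowed by both the 34 across and the 15 down.
R1C3 = 34 − 30 = 4 completes the 34 across.

7 6 4 8 9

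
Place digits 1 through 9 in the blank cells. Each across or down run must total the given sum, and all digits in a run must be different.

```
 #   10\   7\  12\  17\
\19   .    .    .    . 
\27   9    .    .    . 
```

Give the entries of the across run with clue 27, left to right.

9 3 7 8

17 in 2 cells must be {8,9}.
R1C1 = 10 − 9 = 1 completes the 10 down.
Given what's placed, R2C4 must be 8 to fit the 27 across and 17 down.
R1C4 = 17 − 8 = 9 completes the 17 down.
Nothing is forced directly, so branch on R2C3, whose candidates are 3 or 4 or 7. If R2C3 = 3: then R1C3 would have to be in {2,3,4,5,6,7} for the 19 across but in {9} for the 12 down — contradiction. If R2C3 = 4: then R1C3 would have to be in {2,3,4,5,6,7} for the 19 across but in {8} for the 12 down — contradiction. So R2C3 = 7.
R1C3 = 12 − 7 = 5 completes the 12 down.
R2C2 = 27 − 24 = 3 completes the 27 across.
R1C2 = 19 − 15 = 4 completes the 19 across.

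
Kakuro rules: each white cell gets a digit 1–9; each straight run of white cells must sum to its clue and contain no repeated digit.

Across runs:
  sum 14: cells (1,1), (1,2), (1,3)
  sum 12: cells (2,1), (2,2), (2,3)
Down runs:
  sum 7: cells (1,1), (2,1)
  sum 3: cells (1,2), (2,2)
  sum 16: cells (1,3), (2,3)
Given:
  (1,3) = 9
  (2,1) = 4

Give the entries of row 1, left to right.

3 2 9

3 in 2 cells must be {1,2}; 16 in 2 cells must be {7,9}.
(1,1) = 7 − 4 = 3 completes the 7 down.
(1,2) = 14 − 12 = 2 completes the 14 across.
(2,2) = 3 − 2 = 1 completes the 3 down.
(2,3) = 12 − 5 = 7 completes the 12 across.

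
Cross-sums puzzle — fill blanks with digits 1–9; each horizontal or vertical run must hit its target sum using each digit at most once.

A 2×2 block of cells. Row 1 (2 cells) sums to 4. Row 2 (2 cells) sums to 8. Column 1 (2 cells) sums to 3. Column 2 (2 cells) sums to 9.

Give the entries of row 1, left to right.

1 3

4 in 2 cells must be {1,3}; 3 in 2 cells must be {1,2}.
The 4 across and the 3 down share only 1, so (1,1) = 1.
(1,2) = 4 − 1 = 3 completes the 4 across.
(2,1) = 3 − 1 = 2 completes the 3 down.
(2,2) = 8 − 2 = 6 completes the 8 across.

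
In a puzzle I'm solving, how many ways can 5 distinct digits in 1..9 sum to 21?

5 distinct digits from 1–9 sum between 15 and 35.

8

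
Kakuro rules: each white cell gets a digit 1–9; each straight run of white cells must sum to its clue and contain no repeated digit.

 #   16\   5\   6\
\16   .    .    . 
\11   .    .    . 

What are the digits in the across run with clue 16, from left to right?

9, 2, 5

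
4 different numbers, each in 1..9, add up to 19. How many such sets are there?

11

4 distinct digits from 1–9 sum between 10 and 30.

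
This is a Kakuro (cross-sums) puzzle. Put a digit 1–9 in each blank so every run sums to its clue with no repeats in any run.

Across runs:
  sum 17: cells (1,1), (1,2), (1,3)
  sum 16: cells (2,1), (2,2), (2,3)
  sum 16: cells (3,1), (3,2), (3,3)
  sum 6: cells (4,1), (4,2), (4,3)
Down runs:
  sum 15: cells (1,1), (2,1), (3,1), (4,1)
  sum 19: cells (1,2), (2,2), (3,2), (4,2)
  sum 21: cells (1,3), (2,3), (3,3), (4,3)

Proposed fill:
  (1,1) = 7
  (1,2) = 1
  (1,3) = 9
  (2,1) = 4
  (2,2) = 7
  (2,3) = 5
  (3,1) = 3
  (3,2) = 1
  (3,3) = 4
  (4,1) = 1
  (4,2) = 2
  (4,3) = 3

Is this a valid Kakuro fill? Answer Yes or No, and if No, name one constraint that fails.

No — the across run (3,1)–(3,3) sums to 8, not 16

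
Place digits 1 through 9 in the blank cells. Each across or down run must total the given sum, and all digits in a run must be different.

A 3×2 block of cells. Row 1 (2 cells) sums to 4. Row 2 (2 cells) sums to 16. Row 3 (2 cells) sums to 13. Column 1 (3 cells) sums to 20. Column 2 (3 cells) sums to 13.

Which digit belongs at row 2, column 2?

4 in 2 cells must be {1,3}; 16 in 2 cells must be {7,9}.
The 4 across and the 20 down share only 3, so (1,1) = 3.
(1,2) = 4 − 3 = 1 completes the 4 across.
Given what's placed, (2,1) must be 9 to fit the 16 across and 20 down.
(2,2) = 16 − 9 = 7 completes the 16 across.
(3,1) = 20 − 12 = 8 completes the 20 down.
(3,2) = 13 − 8 = 5 completes the 13 across.

7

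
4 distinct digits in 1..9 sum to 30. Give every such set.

4 distinct digits from 1–9 sum between 10 and 30.
Only one set works: {6,7,8,9}.

{6,7,8,9}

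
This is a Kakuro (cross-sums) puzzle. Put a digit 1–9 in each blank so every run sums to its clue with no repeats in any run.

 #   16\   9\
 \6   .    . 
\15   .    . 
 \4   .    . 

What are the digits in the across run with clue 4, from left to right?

3 1

4 in 2 cells must be {1,3}.
The 15 across and the 9 down share only 6, so R2C2 = 6.
Given what's placed, R3C2 must be 1 to fit the 4 across and 9 down.
R1C2 = 9 − 7 = 2 completes the 9 down.
R2C1 = 15 − 6 = 9 completes the 15 across.
R3C1 = 4 − 1 = 3 completes the 4 across.
R1C1 = 6 − 2 = 4 completes the 6 across.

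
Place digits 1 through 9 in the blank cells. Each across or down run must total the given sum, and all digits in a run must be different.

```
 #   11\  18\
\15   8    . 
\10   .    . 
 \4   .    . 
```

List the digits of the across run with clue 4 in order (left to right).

1 3

4 in 2 cells must be {1,3}.
R1C2 = 15 − 8 = 7 completes the 15 across.
R3C1 = 1: the only remaining digit allowed by both the 4 across and the 11 down.
R3C2 = 4 − 1 = 3 completes the 4 across.
R2C1 = 11 − 9 = 2 completes the 11 down.
R2C2 = 10 − 2 = 8 completes the 10 across.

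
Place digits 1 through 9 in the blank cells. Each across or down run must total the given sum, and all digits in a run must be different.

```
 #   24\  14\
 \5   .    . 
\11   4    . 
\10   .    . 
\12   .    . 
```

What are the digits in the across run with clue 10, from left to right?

9 1

Given what's placed, R1C1 must be 3 to fit the 5 across and 24 down.
R1C2 = 5 − 3 = 2 completes the 5 across.
R2C2 = 11 − 4 = 7 completes the 11 across.
Given what's placed, R4C2 must be 4 to fit the 12 across and 14 down.
R3C2 = 14 − 13 = 1 completes the 14 down.
R4C1 = 12 − 4 = 8 completes the 12 across.
R3C1 = 10 − 1 = 9 completes the 10 across.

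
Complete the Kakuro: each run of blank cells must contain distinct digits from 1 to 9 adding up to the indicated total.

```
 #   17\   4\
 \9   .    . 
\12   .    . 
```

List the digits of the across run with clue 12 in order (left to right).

17 in 2 cells must be {8,9}; 4 in 2 cells must be {1,3}.
The 9 across and the 17 down share only 8, so R1C1 = 8.
R1C2 = 9 − 8 = 1 completes the 9 across.
R2C1 = 17 − 8 = 9 completes the 17 down.
R2C2 = 12 − 9 = 3 completes the 12 across.

9, 3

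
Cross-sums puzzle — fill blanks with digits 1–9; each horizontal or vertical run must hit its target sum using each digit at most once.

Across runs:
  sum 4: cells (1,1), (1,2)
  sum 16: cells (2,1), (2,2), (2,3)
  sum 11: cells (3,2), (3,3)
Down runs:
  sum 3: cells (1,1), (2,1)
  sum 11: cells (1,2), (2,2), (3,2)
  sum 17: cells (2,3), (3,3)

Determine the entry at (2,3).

8

4 in 2 cells must be {1,3}; 3 in 2 cells must be {1,2}; 17 in 2 cells must be {8,9}.
The 4 across and the 3 down share only 1, so (1,1) = 1.
(1,2) = 4 − 1 = 3 completes the 4 across.
(2,1) = 3 − 1 = 2 completes the 3 down.
(2,2) = 6: the only remaining digit allowed by both the 16 across and the 11 down.
(2,3) = 16 − 8 = 8 completes the 16 across.
(3,2) = 11 − 9 = 2 completes the 11 down.
(3,3) = 11 − 2 = 9 completes the 11 across.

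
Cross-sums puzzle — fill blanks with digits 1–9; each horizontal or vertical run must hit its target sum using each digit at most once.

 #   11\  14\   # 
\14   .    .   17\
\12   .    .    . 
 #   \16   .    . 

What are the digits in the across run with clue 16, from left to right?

16 in 2 cells must be {7,9}; 17 in 2 cells must be {8,9}.
The 16 across and the 17 down share only 9, so R3C3 = 9.
R2C3 = 17 − 9 = 8 completes the 17 down.
R3C2 = 16 − 9 = 7 completes the 16 across.
R2C1 = 3: the only remaining digit allowed by both the 12 across and the 11 down.
R2C2 = 12 − 11 = 1 completes the 12 across.
R1C1 = 11 − 3 = 8 completes the 11 down.
R1C2 = 14 − 8 = 6 completes the 14 across.

7 9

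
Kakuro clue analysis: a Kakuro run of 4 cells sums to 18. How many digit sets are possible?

11

4 distinct digits from 1–9 sum between 10 and 30.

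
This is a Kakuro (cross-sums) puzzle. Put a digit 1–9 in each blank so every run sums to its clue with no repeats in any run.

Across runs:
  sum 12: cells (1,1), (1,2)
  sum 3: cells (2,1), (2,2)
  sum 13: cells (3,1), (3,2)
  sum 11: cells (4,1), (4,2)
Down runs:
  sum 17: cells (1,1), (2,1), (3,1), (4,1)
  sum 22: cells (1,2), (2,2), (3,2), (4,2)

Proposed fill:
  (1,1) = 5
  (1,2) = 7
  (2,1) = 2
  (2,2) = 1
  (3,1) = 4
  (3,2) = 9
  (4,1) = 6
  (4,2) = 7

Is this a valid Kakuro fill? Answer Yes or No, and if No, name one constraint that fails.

No — the down run (1,2)–(4,2) sums to 24, not 22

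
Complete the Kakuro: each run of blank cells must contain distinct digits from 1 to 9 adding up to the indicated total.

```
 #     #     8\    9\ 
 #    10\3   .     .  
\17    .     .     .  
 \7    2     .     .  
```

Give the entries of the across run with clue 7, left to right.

3 in 2 cells must be {1,2}; 7 in 3 cells must be {1,2,4}.
R2C1 = 10 − 2 = 8 completes the 10 down.
Nothing is forced directly, so branch on R1C2, whose candidates are 1 or 2. If R1C2 = 2: that forces R1C3 = 1, R2C2 = 5, after which R2C3 would have to be in {4} for the 17 across but in {2,3,5,6} for the 9 down — contradiction. So R1C2 = 1.
R1C3 = 3 − 1 = 2 completes the 3 across.
Given what's placed, R3C2 must be 4 to fit the 7 across and 8 down.
R3C3 = 7 − 6 = 1 completes the 7 across.
R2C2 = 8 − 5 = 3 completes the 8 down.
R2C3 = 17 − 11 = 6 completes the 17 across.

2, 4, 1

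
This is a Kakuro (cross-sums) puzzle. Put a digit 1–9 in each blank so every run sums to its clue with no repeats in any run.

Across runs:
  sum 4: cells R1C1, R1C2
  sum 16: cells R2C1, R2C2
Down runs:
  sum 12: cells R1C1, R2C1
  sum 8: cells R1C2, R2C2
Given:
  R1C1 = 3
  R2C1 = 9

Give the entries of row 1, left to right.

3 1

4 in 2 cells must be {1,3}; 16 in 2 cells must be {7,9}.
R1C2 = 4 − 3 = 1 completes the 4 across.
R2C2 = 16 − 9 = 7 completes the 16 across.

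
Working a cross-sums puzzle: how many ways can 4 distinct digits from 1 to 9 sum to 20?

4 distinct digits from 1–9 sum between 10 and 30.

12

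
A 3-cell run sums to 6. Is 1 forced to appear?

Yes

The only way to make 6 from 3 distinct digits is {1,2,3}, which contains 1.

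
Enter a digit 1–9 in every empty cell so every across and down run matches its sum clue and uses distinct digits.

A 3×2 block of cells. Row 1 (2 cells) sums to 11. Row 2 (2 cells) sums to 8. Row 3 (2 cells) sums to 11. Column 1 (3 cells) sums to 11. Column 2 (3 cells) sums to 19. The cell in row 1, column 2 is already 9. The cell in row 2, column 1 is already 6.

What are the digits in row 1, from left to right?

(1,1) = 11 − 9 = 2 completes the 11 across.
(2,2) = 8 − 6 = 2 completes the 8 across.
(3,1) = 11 − 8 = 3 completes the 11 down.
(3,2) = 11 − 3 = 8 completes the 11 across.

2 9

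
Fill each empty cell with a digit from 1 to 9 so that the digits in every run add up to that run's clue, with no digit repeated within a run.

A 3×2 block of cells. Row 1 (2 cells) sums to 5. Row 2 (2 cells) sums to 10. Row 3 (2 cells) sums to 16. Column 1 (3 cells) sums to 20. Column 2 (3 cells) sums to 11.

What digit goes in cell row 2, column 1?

16 in 2 cells must be {7,9}.
The 16 across and the 11 down share only 7, so (3,2) = 7.
(3,1) = 16 − 7 = 9 completes the 16 across.
Nothing is forced directly, so branch on (1,1), whose candidates are 3 or 4. If (1,1) = 3: then (1,2) would have to be in {2} for the 5 across but in {1,3} for the 11 down — contradiction. So (1,1) = 4.
(1,2) = 5 − 4 = 1 completes the 5 across.
(2,1) = 20 − 13 = 7 completes the 20 down.
(2,2) = 10 − 7 = 3 completes the 10 across.

7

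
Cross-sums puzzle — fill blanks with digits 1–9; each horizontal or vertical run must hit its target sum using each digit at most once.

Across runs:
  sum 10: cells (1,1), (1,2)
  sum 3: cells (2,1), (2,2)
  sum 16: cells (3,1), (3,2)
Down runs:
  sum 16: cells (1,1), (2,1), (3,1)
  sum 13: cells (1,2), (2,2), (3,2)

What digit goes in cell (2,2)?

2

3 in 2 cells must be {1,2}; 16 in 2 cells must be {7,9}.
Nothing is forced directly, so branch on (3,1), whose candidates are 7 or 9. If (3,1) = 7: that forces (2,1) = 1, (2,2) = 2, after which (3,2) would have to be in {9} for the 16 across but in {3,4,5,6,7,8} for the 13 down — contradiction. So (3,1) = 9.
(3,2) = 16 − 9 = 7 completes the 16 across.
Nothing is forced directly, so branch on (2,1), whose candidates are 1 or 2. If (2,1) = 2: then (1,1) would have to be in {1,2,3,4,6,7,8,9} for the 10 across but in {5} for the 16 down — contradiction. So (2,1) = 1.
(1,1) = 16 − 10 = 6 completes the 16 down.
(1,2) = 10 − 6 = 4 completes the 10 across.
(2,2) = 3 − 1 = 2 completes the 3 across.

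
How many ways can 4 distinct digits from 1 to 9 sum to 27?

4 distinct digits from 1–9 sum between 10 and 30.
Enumerating: {3,7,8,9}, {4,6,8,9}, {5,6,7,9}.

3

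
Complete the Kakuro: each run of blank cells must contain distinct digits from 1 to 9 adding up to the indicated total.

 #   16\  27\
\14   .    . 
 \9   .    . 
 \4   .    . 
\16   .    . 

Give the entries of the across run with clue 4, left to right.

1 3

4 in 2 cells must be {1,3}; 16 in 2 cells must be {7,9}.
Only 3 fits R3C2 under both its across sum 4 and down sum 27.
R3C1 = 4 − 3 = 1 completes the 4 across.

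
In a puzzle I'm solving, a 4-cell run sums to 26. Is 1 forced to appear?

Counterexample: {2,7,8,9} sums to 26 without using 1.

No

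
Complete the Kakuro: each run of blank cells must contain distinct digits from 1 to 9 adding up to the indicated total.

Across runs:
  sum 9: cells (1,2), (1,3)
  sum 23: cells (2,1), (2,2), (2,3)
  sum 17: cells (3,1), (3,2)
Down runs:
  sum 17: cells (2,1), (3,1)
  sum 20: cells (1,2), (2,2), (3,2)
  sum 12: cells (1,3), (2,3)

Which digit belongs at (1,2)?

5

23 in 3 cells must be {6,8,9}; 17 in 2 cells must be {8,9}.
Nothing is forced directly, so branch on (2,1), whose candidates are 8 or 9. If (2,1) = 8: that forces (2,3) = 9, (3,1) = 9, (3,2) = 8, (1,3) = 3, after which (2,2) would have to be in {6} for the 23 across but in {3,5,7,9} for the 20 down — contradiction. So (2,1) = 9.
(2,3) = 8: the only remaining digit allowed by both the 23 across and the 12 down.
(3,1) = 17 − 9 = 8 completes the 17 down.
(3,2) = 17 − 8 = 9 completes the 17 across.
(1,3) = 12 − 8 = 4 completes the 12 down.
(2,2) = 23 − 17 = 6 completes the 23 across.
(1,2) = 9 − 4 = 5 completes the 9 across.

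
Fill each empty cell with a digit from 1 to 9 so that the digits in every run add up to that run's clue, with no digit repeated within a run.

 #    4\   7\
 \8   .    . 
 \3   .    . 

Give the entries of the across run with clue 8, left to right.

3 in 2 cells must be {1,2}; 4 in 2 cells must be {1,3}.
The 3 across and the 4 down share only 1, so R2C1 = 1.
R2C2 = 3 − 1 = 2 completes the 3 across.
R1C1 = 4 − 1 = 3 completes the 4 down.
R1C2 = 8 − 3 = 5 completes the 8 across.

3 5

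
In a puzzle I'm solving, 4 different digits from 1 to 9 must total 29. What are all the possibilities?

{5,7,8,9}

4 distinct digits from 1–9 sum between 10 and 30.
Only one set works: {5,7,8,9}.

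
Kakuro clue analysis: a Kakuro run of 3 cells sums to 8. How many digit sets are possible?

3 distinct digits from 1–9 sum between 6 and 24.
Enumerating: {1,2,5}, {1,3,4}.

2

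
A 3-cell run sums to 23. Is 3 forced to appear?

No

The only way to make 23 from 3 distinct digits is {6,8,9}, which does not contain 3.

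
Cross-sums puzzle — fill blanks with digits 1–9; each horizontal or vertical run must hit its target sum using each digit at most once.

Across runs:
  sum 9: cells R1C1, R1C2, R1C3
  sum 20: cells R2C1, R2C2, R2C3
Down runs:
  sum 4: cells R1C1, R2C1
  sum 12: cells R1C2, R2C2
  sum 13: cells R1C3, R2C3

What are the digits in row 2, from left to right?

4 in 2 cells must be {1,3}.
The 20 across and the 4 down share only 3, so R2C1 = 3.
R1C1 = 4 − 3 = 1 completes the 4 down.
Nothing is forced directly, so branch on R1C2, whose candidates are 3 or 5. If R1C2 = 5: then R1C3 would have to be in {3} for the 9 across but in {4,5,6,7,8,9} for the 13 down — contradiction. So R1C2 = 3.
R1C3 = 9 − 4 = 5 completes the 9 across.
R2C2 = 12 − 3 = 9 completes the 12 down.
R2C3 = 20 − 12 = 8 completes the 20 across.

3 9 8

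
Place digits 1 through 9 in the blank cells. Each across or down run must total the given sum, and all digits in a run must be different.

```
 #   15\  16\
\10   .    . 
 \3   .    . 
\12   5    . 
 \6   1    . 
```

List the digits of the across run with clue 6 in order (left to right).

1 5

3 in 2 cells must be {1,2}.
Given what's placed, R2C1 must be 2 to fit the 3 across and 15 down.
R2C2 = 3 − 2 = 1 completes the 3 across.
R3C2 = 12 − 5 = 7 completes the 12 across.
R4C2 = 6 − 1 = 5 completes the 6 across.
R1C1 = 15 − 8 = 7 completes the 15 down.
R1C2 = 10 − 7 = 3 completes the 10 across.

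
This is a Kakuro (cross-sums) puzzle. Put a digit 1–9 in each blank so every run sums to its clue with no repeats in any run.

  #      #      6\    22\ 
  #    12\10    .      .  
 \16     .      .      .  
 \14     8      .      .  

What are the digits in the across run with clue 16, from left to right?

4, 3, 9

6 in 3 cells must be {1,2,3}.
R2C1 = 12 − 8 = 4 completes the 12 down.
Given what's placed, R2C2 must be 3 to fit the 16 across and 6 down.
R2C3 = 16 − 7 = 9 completes the 16 across.
R3C3 = 5: the only remaining digit allowed by both the 14 across and the 22 down.
R1C3 = 22 − 14 = 8 completes the 22 down.
R3C2 = 14 − 13 = 1 completes the 14 across.
R1C2 = 10 − 8 = 2 completes the 10 across.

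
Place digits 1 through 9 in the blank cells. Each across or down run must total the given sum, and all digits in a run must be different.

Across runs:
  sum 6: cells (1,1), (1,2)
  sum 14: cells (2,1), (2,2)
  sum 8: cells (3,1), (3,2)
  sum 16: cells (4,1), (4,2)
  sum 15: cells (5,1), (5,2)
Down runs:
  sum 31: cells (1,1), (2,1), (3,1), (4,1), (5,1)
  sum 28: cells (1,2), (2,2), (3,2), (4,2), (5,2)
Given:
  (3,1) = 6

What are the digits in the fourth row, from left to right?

16 in 2 cells must be {7,9}.
(3,2) = 8 − 6 = 2 completes the 8 across.
No cell is forced outright now. (1,2) can only be 4 or 5 (the digits allowed by both its 6 across and its 28 down). If (1,2) = 4: then (1,1) would have to be in {2} for the 6 across but in {1,3,4,5,7,8,9} for the 31 down — contradiction. So (1,2) = 5.
(1,1) = 6 − 5 = 1 completes the 6 across.
Nothing is forced directly, so branch on (2,1), whose candidates are 8 or 9. If (2,1) = 9: then (2,2) would have to be in {5} for the 14 across but in {4,6,7,8,9} for the 28 down — contradiction. So (2,1) = 8.
(2,2) = 14 − 8 = 6 completes the 14 across.
(4,2) = 7: the only remaining digit allowed by both the 16 across and the 28 down.
(5,2) = 28 − 20 = 8 completes the 28 down.
(4,1) = 16 − 7 = 9 completes the 16 across.

9, 7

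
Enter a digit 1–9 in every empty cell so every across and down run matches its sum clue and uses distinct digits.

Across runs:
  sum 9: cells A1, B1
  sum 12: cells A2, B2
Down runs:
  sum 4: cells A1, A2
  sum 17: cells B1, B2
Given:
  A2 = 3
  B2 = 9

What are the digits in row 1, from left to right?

1 8

4 in 2 cells must be {1,3}; 17 in 2 cells must be {8,9}.
A1 = 4 − 3 = 1 completes the 4 down.
B1 = 9 − 1 = 8 completes the 9 across.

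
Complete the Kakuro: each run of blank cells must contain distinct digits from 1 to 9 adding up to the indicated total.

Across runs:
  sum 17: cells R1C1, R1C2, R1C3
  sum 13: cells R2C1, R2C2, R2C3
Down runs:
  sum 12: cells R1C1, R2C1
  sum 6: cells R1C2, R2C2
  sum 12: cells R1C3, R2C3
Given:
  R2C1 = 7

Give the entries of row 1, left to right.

5, 4, 8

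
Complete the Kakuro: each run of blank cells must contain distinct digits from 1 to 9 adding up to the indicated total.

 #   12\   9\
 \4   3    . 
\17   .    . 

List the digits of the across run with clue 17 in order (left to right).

9, 8

4 in 2 cells must be {1,3}; 17 in 2 cells must be {8,9}.
R1C2 = 4 − 3 = 1 completes the 4 across.
R2C1 = 12 − 3 = 9 completes the 12 down.
R2C2 = 17 − 9 = 8 completes the 17 across.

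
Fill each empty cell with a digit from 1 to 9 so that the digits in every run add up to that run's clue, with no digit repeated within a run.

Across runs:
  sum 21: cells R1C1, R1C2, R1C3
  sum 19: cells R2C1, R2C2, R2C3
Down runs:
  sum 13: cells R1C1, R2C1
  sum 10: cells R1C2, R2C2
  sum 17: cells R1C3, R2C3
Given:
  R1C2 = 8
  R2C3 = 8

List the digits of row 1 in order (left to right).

4 8 9

17 in 2 cells must be {8,9}.
R1C3 = 17 − 8 = 9 completes the 17 down.
R2C2 = 10 − 8 = 2 completes the 10 down.
R1C1 = 21 − 17 = 4 completes the 21 across.
R2C1 = 19 − 10 = 9 completes the 19 across.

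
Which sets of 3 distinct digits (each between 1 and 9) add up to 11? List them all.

{1,2,8}; {1,3,7}; {1,4,6}; {2,3,6}; {2,4,5}

3 distinct digits from 1–9 sum between 6 and 24.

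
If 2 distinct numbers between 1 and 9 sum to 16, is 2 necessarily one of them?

No

The only way to make 16 from 2 distinct digits is {7,9}, which does not contain 2.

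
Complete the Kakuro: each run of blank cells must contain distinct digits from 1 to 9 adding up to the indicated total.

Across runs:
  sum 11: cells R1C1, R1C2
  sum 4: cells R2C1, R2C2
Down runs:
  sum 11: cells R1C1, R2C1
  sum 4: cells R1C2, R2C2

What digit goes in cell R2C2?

1

4 in 2 cells must be {1,3}.
The 11 across and the 4 down share only 3, so R1C2 = 3.
The 4 across and the 11 down share only 3, so R2C1 = 3.
R2C2 = 4 − 3 = 1 completes the 4 across.
R1C1 = 11 − 3 = 8 completes the 11 across.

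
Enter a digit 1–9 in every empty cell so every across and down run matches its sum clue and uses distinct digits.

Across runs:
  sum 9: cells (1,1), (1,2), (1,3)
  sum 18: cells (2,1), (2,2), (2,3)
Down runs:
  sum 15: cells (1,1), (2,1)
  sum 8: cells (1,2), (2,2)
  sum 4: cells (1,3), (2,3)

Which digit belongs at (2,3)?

3

4 in 2 cells must be {1,3}.
The 9 across and the 15 down share only 6, so (1,1) = 6.
Given what's placed, (1,3) must be 1 to fit the 9 across and 4 down.
(2,1) = 15 − 6 = 9 completes the 15 down.
(2,3) = 4 − 1 = 3 completes the 4 down.
(1,2) = 9 − 7 = 2 completes the 9 across.
(2,2) = 18 − 12 = 6 completes the 18 across.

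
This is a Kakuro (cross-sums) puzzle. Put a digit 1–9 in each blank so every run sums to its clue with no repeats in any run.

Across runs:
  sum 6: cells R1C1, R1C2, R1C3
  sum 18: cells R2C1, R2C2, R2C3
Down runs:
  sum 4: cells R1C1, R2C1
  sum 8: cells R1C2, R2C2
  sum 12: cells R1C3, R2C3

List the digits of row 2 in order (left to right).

3 6 9

6 in 3 cells must be {1,2,3}; 4 in 2 cells must be {1,3}.
The 6 across and the 12 down share only 3, so R1C3 = 3.
R2C3 = 12 − 3 = 9 completes the 12 down.
Given what's placed, R1C1 must be 1 to fit the 6 across and 4 down.
R1C2 = 6 − 4 = 2 completes the 6 across.
R2C1 = 4 − 1 = 3 completes the 4 down.
R2C2 = 18 − 12 = 6 completes the 18 across.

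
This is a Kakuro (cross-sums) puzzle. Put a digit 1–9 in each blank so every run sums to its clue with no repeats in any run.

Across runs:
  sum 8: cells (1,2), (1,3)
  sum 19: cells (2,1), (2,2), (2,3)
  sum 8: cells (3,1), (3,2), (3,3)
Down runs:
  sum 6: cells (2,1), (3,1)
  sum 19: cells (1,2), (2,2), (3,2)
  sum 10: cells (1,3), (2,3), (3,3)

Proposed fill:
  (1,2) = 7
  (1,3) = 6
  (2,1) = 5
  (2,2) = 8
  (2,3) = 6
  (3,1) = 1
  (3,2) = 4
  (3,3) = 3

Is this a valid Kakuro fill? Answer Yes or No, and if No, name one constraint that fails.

No — the down run (1,3)–(3,3) sums to 15, not 10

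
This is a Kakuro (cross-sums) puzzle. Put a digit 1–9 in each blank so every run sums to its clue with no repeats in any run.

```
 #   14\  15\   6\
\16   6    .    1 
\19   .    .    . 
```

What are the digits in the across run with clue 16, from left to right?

R1C2 = 16 − 7 = 9 completes the 16 across.
R2C1 = 14 − 6 = 8 completes the 14 down.
R2C2 = 15 − 9 = 6 completes the 15 down.
R2C3 = 19 − 14 = 5 completes the 19 across.

6 9 1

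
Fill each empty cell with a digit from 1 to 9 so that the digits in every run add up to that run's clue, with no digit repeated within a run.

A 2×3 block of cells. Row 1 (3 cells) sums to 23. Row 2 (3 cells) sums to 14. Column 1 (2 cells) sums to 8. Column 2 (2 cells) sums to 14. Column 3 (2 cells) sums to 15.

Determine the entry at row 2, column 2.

23 in 3 cells must be {6,8,9}.
The 23 across and the 8 down share only 6, so (1,1) = 6.
(2,1) = 8 − 6 = 2 completes the 8 down.
Nothing is forced directly, so branch on (1,2), whose candidates are 8 or 9. If (1,2) = 8: that forces (1,3) = 9, after which (2,2) would have to be in {3,4,5,7,8,9} for the 14 across but in {6} for the 14 down — contradiction. So (1,2) = 9.
(1,3) = 23 − 15 = 8 completes the 23 across.
(2,2) = 14 − 9 = 5 completes the 14 down.
(2,3) = 14 − 7 = 7 completes the 14 across.

5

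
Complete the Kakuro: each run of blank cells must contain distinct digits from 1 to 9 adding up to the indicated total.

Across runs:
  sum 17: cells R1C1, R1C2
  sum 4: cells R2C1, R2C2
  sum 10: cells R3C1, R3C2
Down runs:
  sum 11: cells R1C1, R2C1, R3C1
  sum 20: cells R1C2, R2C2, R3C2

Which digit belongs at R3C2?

8

17 in 2 cells must be {8,9}; 4 in 2 cells must be {1,3}.
The 17 across and the 11 down share only 8, so R1C1 = 8.
R1C2 = 17 − 8 = 9 completes the 17 across.
Given what's placed, R2C1 must be 1 to fit the 4 across and 11 down.
R2C2 = 4 − 1 = 3 completes the 4 across.
R3C1 = 11 − 9 = 2 completes the 11 down.
R3C2 = 10 − 2 = 8 completes the 10 across.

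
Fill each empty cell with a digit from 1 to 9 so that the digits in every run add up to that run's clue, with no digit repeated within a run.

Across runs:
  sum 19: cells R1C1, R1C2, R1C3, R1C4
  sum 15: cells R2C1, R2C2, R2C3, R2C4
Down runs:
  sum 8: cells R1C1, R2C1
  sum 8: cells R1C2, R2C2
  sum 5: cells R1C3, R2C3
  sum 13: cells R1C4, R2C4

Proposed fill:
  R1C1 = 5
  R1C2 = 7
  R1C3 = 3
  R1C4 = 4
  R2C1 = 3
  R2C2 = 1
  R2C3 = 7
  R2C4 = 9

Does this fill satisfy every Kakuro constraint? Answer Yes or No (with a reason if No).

No — the across run R2C1–R2C4 sums to 20, not 15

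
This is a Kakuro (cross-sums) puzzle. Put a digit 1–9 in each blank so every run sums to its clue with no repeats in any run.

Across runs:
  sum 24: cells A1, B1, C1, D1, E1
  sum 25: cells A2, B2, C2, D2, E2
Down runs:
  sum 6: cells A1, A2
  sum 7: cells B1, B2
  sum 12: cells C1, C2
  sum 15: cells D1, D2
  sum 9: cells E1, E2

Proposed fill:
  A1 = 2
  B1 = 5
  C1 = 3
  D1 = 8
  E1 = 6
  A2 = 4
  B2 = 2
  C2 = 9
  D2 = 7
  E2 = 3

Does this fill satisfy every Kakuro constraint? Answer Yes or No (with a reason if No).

Across: 2+5+3+8+6=24; 4+2+9+7+3=25. Down: 2+4=6; 5+2=7; 3+9=12; 8+7=15; 6+3=9. No digit repeats within any run.

Yes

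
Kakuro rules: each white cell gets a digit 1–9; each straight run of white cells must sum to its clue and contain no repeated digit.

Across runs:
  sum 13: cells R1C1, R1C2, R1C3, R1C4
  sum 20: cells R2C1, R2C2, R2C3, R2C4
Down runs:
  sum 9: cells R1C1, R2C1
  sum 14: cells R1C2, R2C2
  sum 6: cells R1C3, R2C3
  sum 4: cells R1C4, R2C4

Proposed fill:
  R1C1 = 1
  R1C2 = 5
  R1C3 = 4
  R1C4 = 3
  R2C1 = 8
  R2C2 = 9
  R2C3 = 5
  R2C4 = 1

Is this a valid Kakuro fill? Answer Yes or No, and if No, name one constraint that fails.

No — the down run R1C3–R2C3 sums to 9, not 6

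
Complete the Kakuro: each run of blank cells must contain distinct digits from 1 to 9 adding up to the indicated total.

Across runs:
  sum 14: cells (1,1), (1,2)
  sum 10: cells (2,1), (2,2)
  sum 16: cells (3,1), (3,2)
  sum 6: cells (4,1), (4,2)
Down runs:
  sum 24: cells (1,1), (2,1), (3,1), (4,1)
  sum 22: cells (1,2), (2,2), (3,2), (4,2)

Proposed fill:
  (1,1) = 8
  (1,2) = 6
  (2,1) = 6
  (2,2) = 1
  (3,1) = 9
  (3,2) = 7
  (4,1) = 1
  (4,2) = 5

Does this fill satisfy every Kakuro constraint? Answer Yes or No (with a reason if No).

No — the down run (1,2)–(4,2) sums to 19, not 22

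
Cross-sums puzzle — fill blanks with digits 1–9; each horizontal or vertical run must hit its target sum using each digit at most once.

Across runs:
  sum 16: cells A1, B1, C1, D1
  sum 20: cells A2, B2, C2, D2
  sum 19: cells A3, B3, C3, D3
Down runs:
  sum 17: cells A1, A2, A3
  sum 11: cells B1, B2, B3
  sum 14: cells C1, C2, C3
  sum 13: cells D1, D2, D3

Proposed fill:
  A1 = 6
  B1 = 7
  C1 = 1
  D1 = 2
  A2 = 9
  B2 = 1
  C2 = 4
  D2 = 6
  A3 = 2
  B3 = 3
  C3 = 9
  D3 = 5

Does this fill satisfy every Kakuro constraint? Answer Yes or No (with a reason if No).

Yes

Across: 6+7+1+2=16; 9+1+4+6=20; 2+3+9+5=19. Down: 6+9+2=17; 7+1+3=11; 1+4+9=14; 2+6+5=13. No digit repeats within any run.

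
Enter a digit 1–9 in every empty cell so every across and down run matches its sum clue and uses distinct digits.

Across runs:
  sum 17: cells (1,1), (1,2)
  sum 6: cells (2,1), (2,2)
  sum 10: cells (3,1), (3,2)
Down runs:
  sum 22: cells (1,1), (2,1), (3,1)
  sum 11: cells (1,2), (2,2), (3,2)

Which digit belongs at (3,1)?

8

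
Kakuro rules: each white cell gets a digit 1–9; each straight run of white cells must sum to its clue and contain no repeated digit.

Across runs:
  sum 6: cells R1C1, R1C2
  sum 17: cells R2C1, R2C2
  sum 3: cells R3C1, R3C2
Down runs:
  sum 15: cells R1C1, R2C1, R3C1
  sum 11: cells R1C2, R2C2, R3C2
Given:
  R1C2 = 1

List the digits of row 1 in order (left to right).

5 1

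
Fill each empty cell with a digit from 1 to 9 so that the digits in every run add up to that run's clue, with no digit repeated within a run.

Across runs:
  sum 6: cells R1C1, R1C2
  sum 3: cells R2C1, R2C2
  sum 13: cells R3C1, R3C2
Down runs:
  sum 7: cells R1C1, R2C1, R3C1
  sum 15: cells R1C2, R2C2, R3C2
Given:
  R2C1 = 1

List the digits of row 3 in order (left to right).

3 in 2 cells must be {1,2}; 7 in 3 cells must be {1,2,4}.
R2C2 = 3 − 1 = 2 completes the 3 across.
R3C1 = 4: the only remaining digit allowed by both the 13 across and the 7 down.
R3C2 = 13 − 4 = 9 completes the 13 across.
R1C1 = 7 − 5 = 2 completes the 7 down.
R1C2 = 6 − 2 = 4 completes the 6 across.

4 9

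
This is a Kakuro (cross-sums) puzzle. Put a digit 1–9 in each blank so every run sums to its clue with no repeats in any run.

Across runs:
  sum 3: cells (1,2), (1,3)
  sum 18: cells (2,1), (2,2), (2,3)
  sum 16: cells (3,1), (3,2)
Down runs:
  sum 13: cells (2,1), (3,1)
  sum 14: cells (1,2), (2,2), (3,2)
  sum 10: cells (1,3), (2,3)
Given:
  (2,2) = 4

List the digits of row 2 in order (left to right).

3 in 2 cells must be {1,2}; 16 in 2 cells must be {7,9}.
No cell is forced outright now. (3,1) can only be 7 or 9 (the digits allowed by both its 16 across and its 13 down). If (3,1) = 9: then (2,1) would have to be in {5,6,8,9} for the 18 across but in {4} for the 13 down — contradiction. So (3,1) = 7.
(2,1) = 13 − 7 = 6 completes the 13 down.
(2,3) = 18 − 10 = 8 completes the 18 across.
(3,2) = 16 − 7 = 9 completes the 16 across.
(1,2) = 14 − 13 = 1 completes the 14 down.
(1,3) = 3 − 1 = 2 completes the 3 across.

6 4 8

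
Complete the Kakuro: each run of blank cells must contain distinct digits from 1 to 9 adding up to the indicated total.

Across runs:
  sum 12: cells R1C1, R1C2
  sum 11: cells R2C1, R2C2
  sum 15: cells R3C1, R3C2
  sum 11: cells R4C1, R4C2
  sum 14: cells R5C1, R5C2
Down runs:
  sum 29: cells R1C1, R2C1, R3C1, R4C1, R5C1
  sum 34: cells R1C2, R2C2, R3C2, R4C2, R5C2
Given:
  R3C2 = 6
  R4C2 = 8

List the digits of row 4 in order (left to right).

3 8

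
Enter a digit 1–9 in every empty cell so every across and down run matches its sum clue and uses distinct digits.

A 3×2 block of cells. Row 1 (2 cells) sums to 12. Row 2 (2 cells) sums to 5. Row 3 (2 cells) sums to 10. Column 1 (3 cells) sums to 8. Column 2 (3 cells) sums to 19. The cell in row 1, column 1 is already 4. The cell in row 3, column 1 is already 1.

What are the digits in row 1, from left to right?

(1,2) = 12 − 4 = 8 completes the 12 across.
(2,1) = 8 − 5 = 3 completes the 8 down.
(2,2) = 5 − 3 = 2 completes the 5 across.
(3,2) = 10 − 1 = 9 completes the 10 across.

4, 8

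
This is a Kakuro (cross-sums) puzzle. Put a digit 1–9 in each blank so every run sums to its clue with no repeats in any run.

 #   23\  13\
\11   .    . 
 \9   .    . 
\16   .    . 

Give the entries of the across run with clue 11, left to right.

6 5

16 in 2 cells must be {7,9}; 23 in 3 cells must be {6,8,9}.
The 16 across and the 23 down share only 9, so R3C1 = 9.
R3C2 = 16 − 9 = 7 completes the 16 across.
Nothing is forced directly, so branch on R1C1, whose candidates are 6 or 8. If R1C1 = 8: then R1C2 would have to be in {3} for the 11 across but in {1,2,4,5} for the 13 down — contradiction. So R1C1 = 6.
R1C2 = 11 − 6 = 5 completes the 11 across.
R2C1 = 23 − 15 = 8 completes the 23 down.
R2C2 = 9 − 8 = 1 completes the 9 across.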